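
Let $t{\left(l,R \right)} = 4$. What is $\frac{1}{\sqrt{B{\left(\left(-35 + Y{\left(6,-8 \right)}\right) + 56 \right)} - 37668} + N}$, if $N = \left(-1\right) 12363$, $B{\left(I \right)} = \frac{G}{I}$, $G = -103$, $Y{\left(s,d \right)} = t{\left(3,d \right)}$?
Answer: $- \frac{309075}{3822036028} - \frac{5 i \sqrt{941803}}{3822036028} \approx -8.0867 \cdot 10^{-5} - 1.2696 \cdot 10^{-6} i$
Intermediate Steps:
$Y{\left(s,d \right)} = 4$
$B{\left(I \right)} = - \frac{103}{I}$
$N = -12363$
$\frac{1}{\sqrt{B{\left(\left(-35 + Y{\left(6,-8 \right)}\right) + 56 \right)} - 37668} + N} = \frac{1}{\sqrt{- \frac{103}{\left(-35 + 4\right) + 56} - 37668} - 12363} = \frac{1}{\sqrt{- \frac{103}{-31 + 56} - 37668} - 12363} = \frac{1}{\sqrt{- \frac{103}{25} - 37668} - 12363} = \frac{1}{\sqrt{- \frac{941803}{25}} - 12363} = \frac{1}{\frac{i \sqrt{941803}}{5} - 12363} = \frac{1}{-12363 + \frac{i \sqrt{941803}}{5}}$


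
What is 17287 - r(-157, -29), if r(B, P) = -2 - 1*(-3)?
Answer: 17286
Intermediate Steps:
r(B, P) = 1 (r(B, P) = -2 + 3 = 1)
17287 - r(-157, -29) = 17287 - 1*1 = 17287 - 1 = 17286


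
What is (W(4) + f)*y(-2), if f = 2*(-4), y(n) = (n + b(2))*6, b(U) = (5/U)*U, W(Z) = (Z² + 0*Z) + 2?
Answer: 180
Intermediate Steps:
W(Z) = 2 + Z² (W(Z) = (Z² + 0) + 2 = Z² + 2 = 2 + Z²)
b(U) = 5
y(n) = 30 + 6*n (y(n) = (n + 5)*6 = (5 + n)*6 = 30 + 6*n)
f = -8
(W(4) + f)*y(-2) = ((2 + 4²) - 8)*(30 + 6*(-2)) = ((2 + 16) - 8)*(30 - 12) = (18 - 8)*18 = 10*18 = 180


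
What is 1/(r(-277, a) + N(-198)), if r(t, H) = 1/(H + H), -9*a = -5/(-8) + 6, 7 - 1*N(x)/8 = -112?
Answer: 53/50420 ≈ 0.0010512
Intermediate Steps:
N(x) = 952 (N(x) = 56 - 8*(-112) = 56 + 896 = 952)
a = -53/72 (a = -(-5/(-8) + 6)/9 = -(-⅛*(-5) + 6)/9 = -(5/8 + 6)/9 = -⅑*53/8 = -53/72 ≈ -0.73611)
r(t, H) = 1/(2*H)
1/(r(-277, a) + N(-198)) = 1/(1/(2*(-53/72)) + 952) = 1/((½)*(-72/53) + 952) = 1/(-36/53 + 952) = 1/(50420/53) = 53/50420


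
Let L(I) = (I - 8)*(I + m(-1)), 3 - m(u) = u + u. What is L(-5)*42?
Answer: 0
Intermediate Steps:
m(u) = 3 - 2*u (m(u) = 3 - (u + u) = 3 - 2*u)
L(I) = (-8 + I)*(5 + I) (L(I) = (I - 8)*(I + (3 - 2*(-1))) = (-8 + I)*(I + (3 + 2)) = (-8 + I)*(I + 5) = (-8 + I)*(5 + I))
L(-5)*42 = (-40 + (-5)² - 3*(-5))*42 = (-40 + 25 + 15)*42 = 0*42 = 0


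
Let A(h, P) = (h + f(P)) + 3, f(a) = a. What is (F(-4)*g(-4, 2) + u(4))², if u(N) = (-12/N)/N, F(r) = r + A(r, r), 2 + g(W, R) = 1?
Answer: 1089/16 ≈ 68.063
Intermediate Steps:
A(h, P) = 3 + P + h (A(h, P) = (h + P) + 3 = (P + h) + 3 = 3 + P + h)
g(W, R) = -1 (g(W, R) = -2 + 1 = -1)
F(r) = 3 + 3*r (F(r) = r + (3 + r + r) = r + (3 + 2*r) = 3 + 3*r)
u(N) = -12/N²
(F(-4)*g(-4, 2) + u(4))² = ((3 + 3*(-4))*(-1) - 12/4²)² = ((3 - 12)*(-1) - 12*1/16)² = (-9*(-1) - ¾)² = (9 - ¾)² = (33/4)² = 1089/16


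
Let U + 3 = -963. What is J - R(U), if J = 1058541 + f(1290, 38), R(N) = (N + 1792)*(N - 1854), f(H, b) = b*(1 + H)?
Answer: 3436919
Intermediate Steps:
U = -966 (U = -3 - 963 = -966)
R(N) = (-1854 + N)*(1792 + N) (R(N) = (1792 + N)*(-1854 + N) = (-1854 + N)*(1792 + N))
J = 1107599 (J = 1058541 + 38*(1 + 1290) = 1058541 + 38*1291 = 1058541 + 49058 = 1107599)
J - R(U) = 1107599 - (-3322368 + (-966)² - 62*(-966)) = 1107599 - (-3322368 + 933156 + 59892) = 1107599 - 1*(-2329320) = 1107599 + 2329320 = 3436919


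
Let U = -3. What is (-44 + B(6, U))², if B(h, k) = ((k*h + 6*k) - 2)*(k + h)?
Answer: 24964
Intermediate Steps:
B(h, k) = (h + k)*(-2 + 6*k + h*k) (B(h, k) = ((h*k + 6*k) - 2)*(h + k) = ((6*k + h*k) - 2)*(h + k) = (-2 + 6*k + h*k)*(h + k) = (h + k)*(-2 + 6*k + h*k))
(-44 + B(6, U))² = (-44 + (-2*6 - 2*(-3) + 6*(-3)² + 6*(-3)² - 3*6² + 6*6*(-3)))² = (-44 + (-12 + 6 + 6*9 + 6*9 - 3*36 - 108))² = (-44 + (-12 + 6 + 54 + 54 - 108 - 108))² = (-44 - 114)² = (-158)² = 24964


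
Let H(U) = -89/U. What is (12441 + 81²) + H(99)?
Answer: 1881109/99 ≈ 19001.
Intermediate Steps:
(12441 + 81²) + H(99) = (12441 + 81²) - 89/99 = (12441 + 6561) - 89*1/99 = 19002 - 89/99 = 1881109/99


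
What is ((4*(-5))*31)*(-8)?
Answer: 4960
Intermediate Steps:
((4*(-5))*31)*(-8) = -20*31*(-8) = -620*(-8) = 4960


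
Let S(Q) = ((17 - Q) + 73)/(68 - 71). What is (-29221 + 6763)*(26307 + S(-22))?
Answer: -589964174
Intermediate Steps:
S(Q) = -30 + Q/3 (S(Q) = (90 - Q)/(-3) = (90 - Q)*(-⅓) = -30 + Q/3)
(-29221 + 6763)*(26307 + S(-22)) = (-29221 + 6763)*(26307 + (-30 + (⅓)*(-22))) = -22458*(26307 + (-30 - 22/3)) = -22458*(26307 - 112/3) = -22458*78809/3 = -589964174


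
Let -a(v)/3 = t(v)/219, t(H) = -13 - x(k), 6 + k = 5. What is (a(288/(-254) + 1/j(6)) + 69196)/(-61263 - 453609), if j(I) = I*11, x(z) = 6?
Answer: -5051327/37585656 ≈ -0.13440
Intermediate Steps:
k = -1 (k = -6 + 5 = -1)
j(I) = 11*I
t(H) = -19 (t(H) = -13 - 1*6 = -13 - 6 = -19)
a(v) = 19/73 (a(v) = -(-57)/219 = -3*(-19/219) = 19/73)
(a(288/(-254) + 1/j(6)) + 69196)/(-61263 - 453609) = (19/73 + 69196)/(-61263 - 453609) = (5051327/73)/(-514872) = (5051327/73)*(-1/514872) = -5051327/37585656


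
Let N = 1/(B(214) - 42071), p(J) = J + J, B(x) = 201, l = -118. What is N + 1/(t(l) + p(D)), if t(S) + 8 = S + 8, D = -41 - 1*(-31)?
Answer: -10502/1444515 ≈ -0.0072703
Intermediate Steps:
D = -10 (D = -41 + 31 = -10)
p(J) = 2*J
t(S) = S (t(S) = -8 + (S + 8) = -8 + (8 + S) = S)
N = -1/41870 (N = 1/(201 - 42071) = 1/(-41870) = -1/41870 ≈ -2.3883e-5)
N + 1/(t(l) + p(D)) = -1/41870 + 1/(-118 + 2*(-10)) = -1/41870 + 1/(-118 - 20) = -1/41870 + 1/(-138) = -1/41870 - 1/138 = -10502/1444515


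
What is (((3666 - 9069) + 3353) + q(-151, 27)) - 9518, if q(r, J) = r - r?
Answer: -11568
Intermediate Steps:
q(r, J) = 0
(((3666 - 9069) + 3353) + q(-151, 27)) - 9518 = (((3666 - 9069) + 3353) + 0) - 9518 = ((-5403 + 3353) + 0) - 9518 = (-2050 + 0) - 9518 = -2050 - 9518 = -11568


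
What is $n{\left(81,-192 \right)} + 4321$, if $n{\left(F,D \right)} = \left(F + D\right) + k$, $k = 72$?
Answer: $4282$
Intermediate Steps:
$n{\left(F,D \right)} = 72 + D + F$ ($n{\left(F,D \right)} = \left(F + D\right) + 72 = \left(D + F\right) + 72 = 72 + D + F$)
$n{\left(81,-192 \right)} + 4321 = \left(72 - 192 + 81\right) + 4321 = -39 + 4321 = 4282$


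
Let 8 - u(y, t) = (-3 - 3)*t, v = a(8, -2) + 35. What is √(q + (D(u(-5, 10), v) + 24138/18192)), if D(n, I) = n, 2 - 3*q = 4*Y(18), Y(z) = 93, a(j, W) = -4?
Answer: I*√1117086582/4548 ≈ 7.3489*I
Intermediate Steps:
v = 31 (v = -4 + 35 = 31)
q = -370/3 (q = ⅔ - 4*93/3 = ⅔ - ⅓*372 = ⅔ - 124 = -370/3 ≈ -123.33)
u(y, t) = 8 + 6*t (u(y, t) = 8 - (-3 - 3)*t = 8 - (-6)*t = 8 + 6*t)
√(q + (D(u(-5, 10), v) + 24138/18192)) = √(-370/3 + ((8 + 6*10) + 24138/18192)) = √(-370/3 + ((8 + 60) + 24138*(1/18192))) = √(-370/3 + (68 + 4023/3032)) = √(-370/3 + 210199/3032) = √(-491243/9096) = I*√1117086582/4548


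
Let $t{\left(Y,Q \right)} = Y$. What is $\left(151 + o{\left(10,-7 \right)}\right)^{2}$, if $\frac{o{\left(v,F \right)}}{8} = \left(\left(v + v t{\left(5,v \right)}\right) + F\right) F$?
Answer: $7935489$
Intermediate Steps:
$o{\left(v,F \right)} = 8 F \left(F + 6 v\right)$ ($o{\left(v,F \right)} = 8 \left(\left(v + v 5\right) + F\right) F = 8 \left(\left(v + 5 v\right) + F\right) F = 8 \left(6 v + F\right) F = 8 \left(F + 6 v\right) F = 8 F \left(F + 6 v\right)$)
$\left(151 + o{\left(10,-7 \right)}\right)^{2} = \left(151 + 8 \left(-7\right) \left(-7 + 6 \cdot 10\right)\right)^{2} = \left(151 + 8 \left(-7\right) \left(-7 + 60\right)\right)^{2} = \left(151 + 8 \left(-7\right) 53\right)^{2} = \left(151 - 2968\right)^{2} = \left(-2817\right)^{2} = 7935489$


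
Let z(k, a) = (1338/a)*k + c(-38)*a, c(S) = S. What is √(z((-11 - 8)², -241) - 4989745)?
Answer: I*√289393880885/241 ≈ 2232.2*I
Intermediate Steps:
z(k, a) = -38*a + 1338*k/a (z(k, a) = (1338/a)*k - 38*a = 1338*k/a - 38*a = -38*a + 1338*k/a)
√(z((-11 - 8)², -241) - 4989745) = √((-38*(-241) + 1338*(-11 - 8)²/(-241)) - 4989745) = √((9158 + 1338*(-19)²*(-1/241)) - 4989745) = √((9158 + 1338*361*(-1/241)) - 4989745) = √((9158 - 483018/241) - 4989745) = √(1724060/241 - 4989745) = √(-1200804485/241) = I*√289393880885/241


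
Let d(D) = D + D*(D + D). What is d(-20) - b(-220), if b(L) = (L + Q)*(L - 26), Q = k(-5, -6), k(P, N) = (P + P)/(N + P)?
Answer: -584280/11 ≈ -53116.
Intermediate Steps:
k(P, N) = 2*P/(N + P) (k(P, N) = (2*P)/(N + P) = 2*P/(N + P))
d(D) = D + 2*D² (d(D) = D + D*(2*D) = D + 2*D²)
Q = 10/11 (Q = 2*(-5)/(-6 - 5) = 2*(-5)/(-11) = 2*(-5)*(-1/11) = 10/11 ≈ 0.90909)
b(L) = (-26 + L)*(10/11 + L) (b(L) = (L + 10/11)*(L - 26) = (10/11 + L)*(-26 + L) = (-26 + L)*(10/11 + L))
d(-20) - b(-220) = -20*(1 + 2*(-20)) - (-260/11 + (-220)² - 276/11*(-220)) = -20*(1 - 40) - (-260/11 + 48400 + 5520) = -20*(-39) - 1*592860/11 = 780 - 592860/11 = -584280/11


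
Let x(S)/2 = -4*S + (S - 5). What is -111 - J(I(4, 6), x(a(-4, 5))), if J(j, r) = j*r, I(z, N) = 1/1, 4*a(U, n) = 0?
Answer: -101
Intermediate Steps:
a(U, n) = 0 (a(U, n) = (¼)*0 = 0)
x(S) = -10 - 6*S (x(S) = 2*(-4*S + (S - 5)) = 2*(-4*S + (-5 + S)) = 2*(-5 - 3*S) = -10 - 6*S)
I(z, N) = 1
-111 - J(I(4, 6), x(a(-4, 5))) = -111 - (-10 - 6*0) = -111 - (-10 + 0) = -111 - (-10) = -111 - 1*(-10) = -111 + 10 = -101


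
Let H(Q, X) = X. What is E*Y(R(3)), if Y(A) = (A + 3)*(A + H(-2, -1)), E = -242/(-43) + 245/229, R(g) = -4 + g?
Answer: -263812/9847 ≈ -26.791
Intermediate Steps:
E = 65953/9847 (E = -242*(-1/43) + 245*(1/229) = 242/43 + 245/229 = 65953/9847 ≈ 6.6978)
Y(A) = (-1 + A)*(3 + A) (Y(A) = (A + 3)*(A - 1) = (3 + A)*(-1 + A) = (-1 + A)*(3 + A))
E*Y(R(3)) = 65953*(-3 + (-4 + 3)**2 + 2*(-4 + 3))/9847 = 65953*(-3 + (-1)**2 + 2*(-1))/9847 = 65953*(-3 + 1 - 2)/9847 = (65953/9847)*(-4) = -263812/9847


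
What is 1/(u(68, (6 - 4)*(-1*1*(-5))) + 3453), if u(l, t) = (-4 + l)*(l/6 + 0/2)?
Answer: 3/12535 ≈ 0.00023933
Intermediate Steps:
u(l, t) = l*(-4 + l)/6 (u(l, t) = (-4 + l)*(l*(⅙) + 0*(½)) = (-4 + l)*(l/6 + 0) = (-4 + l)*(l/6) = l*(-4 + l)/6)
1/(u(68, (6 - 4)*(-1*1*(-5))) + 3453) = 1/((⅙)*68*(-4 + 68) + 3453) = 1/((⅙)*68*64 + 3453) = 1/(2176/3 + 3453) = 1/(12535/3) = 3/12535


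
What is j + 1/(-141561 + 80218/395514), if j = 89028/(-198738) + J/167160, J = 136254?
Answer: 790374982702353073/2152803522849990920 ≈ 0.36714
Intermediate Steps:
j = 112934509/307602260 (j = 89028/(-198738) + 136254/167160 = 89028*(-1/198738) + 136254*(1/167160) = -4946/11041 + 22709/27860 = 112934509/307602260 ≈ 0.36714)
j + 1/(-141561 + 80218/395514) = 112934509/307602260 + 1/(-141561 + 80218/395514) = 112934509/307602260 + 1/(-141561 + 80218*(1/395514)) = 112934509/307602260 + 1/(-141561 + 40109/197757) = 112934509/307602260 + 1/(-27994638568/197757) = 112934509/307602260 - 197757/27994638568 = 790374982702353073/2152803522849990920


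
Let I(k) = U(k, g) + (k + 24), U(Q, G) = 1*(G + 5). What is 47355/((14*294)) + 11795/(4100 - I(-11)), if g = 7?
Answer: 2300189/159740 ≈ 14.400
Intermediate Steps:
U(Q, G) = 5 + G (U(Q, G) = 1*(5 + G) = 5 + G)
I(k) = 36 + k (I(k) = (5 + 7) + (k + 24) = 12 + (24 + k) = 36 + k)
47355/((14*294)) + 11795/(4100 - I(-11)) = 47355/((14*294)) + 11795/(4100 - (36 - 11)) = 47355/4116 + 11795/(4100 - 1*25) = 47355*(1/4116) + 11795/(4100 - 25) = 2255/196 + 11795/4075 = 2255/196 + 11795*(1/4075) = 2255/196 + 2359/815 = 2300189/159740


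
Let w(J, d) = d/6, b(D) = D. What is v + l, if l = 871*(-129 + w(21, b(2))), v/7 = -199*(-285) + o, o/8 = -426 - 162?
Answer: 756025/3 ≈ 2.5201e+5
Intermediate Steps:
o = -4704 (o = 8*(-426 - 162) = 8*(-588) = -4704)
w(J, d) = d/6 (w(J, d) = d*(⅙) = d/6)
v = 364077 (v = 7*(-199*(-285) - 4704) = 7*(56715 - 4704) = 7*52011 = 364077)
l = -336206/3 (l = 871*(-129 + (⅙)*2) = 871*(-129 + ⅓) = 871*(-386/3) = -336206/3 ≈ -1.1207e+5)
v + l = 364077 - 336206/3 = 756025/3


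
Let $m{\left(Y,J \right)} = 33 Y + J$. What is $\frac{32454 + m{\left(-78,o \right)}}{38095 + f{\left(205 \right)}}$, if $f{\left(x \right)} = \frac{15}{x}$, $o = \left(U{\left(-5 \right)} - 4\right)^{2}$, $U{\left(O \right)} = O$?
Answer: $\frac{1228401}{1561898} \approx 0.78648$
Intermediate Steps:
$o = 81$ ($o = \left(-5 - 4\right)^{2} = \left(-9\right)^{2} = 81$)
$m{\left(Y,J \right)} = J + 33 Y$
$\frac{32454 + m{\left(-78,o \right)}}{38095 + f{\left(205 \right)}} = \frac{32454 + \left(81 + 33 \left(-78\right)\right)}{38095 + \frac{15}{205}} = \frac{32454 + \left(81 - 2574\right)}{38095 + 15 \cdot \frac{1}{205}} = \frac{32454 - 2493}{38095 + \frac{3}{41}} = \frac{29961}{\frac{1561898}{41}} = 29961 \cdot \frac{41}{1561898} = \frac{1228401}{1561898}$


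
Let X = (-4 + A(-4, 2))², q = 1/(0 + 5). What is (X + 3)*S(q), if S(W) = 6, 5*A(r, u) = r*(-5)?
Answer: 18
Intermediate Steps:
A(r, u) = -r (A(r, u) = (r*(-5))/5 = (-5*r)/5 = -r)
q = ⅕ (q = 1/5 = ⅕ ≈ 0.20000)
X = 0 (X = (-4 - 1*(-4))² = (-4 + 4)² = 0² = 0)
(X + 3)*S(q) = (0 + 3)*6 = 3*6 = 18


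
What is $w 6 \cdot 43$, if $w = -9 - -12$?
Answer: $774$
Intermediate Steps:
$w = 3$ ($w = -9 + 12 = 3$)
$w 6 \cdot 43 = 3 \cdot 6 \cdot 43 = 18 \cdot 43 = 774$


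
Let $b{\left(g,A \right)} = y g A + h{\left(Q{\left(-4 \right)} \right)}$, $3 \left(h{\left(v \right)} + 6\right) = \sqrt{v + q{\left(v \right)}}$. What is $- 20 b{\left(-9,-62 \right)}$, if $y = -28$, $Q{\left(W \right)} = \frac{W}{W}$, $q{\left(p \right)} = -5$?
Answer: $312600 - \frac{40 i}{3} \approx 3.126 \cdot 10^{5} - 13.333 i$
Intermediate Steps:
$Q{\left(W \right)} = 1$
$h{\left(v \right)} = -6 + \frac{\sqrt{-5 + v}}{3}$ ($h{\left(v \right)} = -6 + \frac{\sqrt{v - 5}}{3} = -6 + \frac{\sqrt{-5 + v}}{3}$)
$b{\left(g,A \right)} = -6 + \frac{2 i}{3} - 28 A g$ ($b{\left(g,A \right)} = - 28 g A - \left(6 - \frac{\sqrt{-5 + 1}}{3}\right) = - 28 A g - \left(6 - \frac{\sqrt{-4}}{3}\right) = - 28 A g - \left(6 - \frac{2 i}{3}\right) = -6 + \frac{2 i}{3} - 28 A g$)
$- 20 b{\left(-9,-62 \right)} = - 20 \left(-6 + \frac{2 i}{3} - \left(-1736\right) \left(-9\right)\right) = - 20 \left(-6 + \frac{2 i}{3} - 15624\right) = - 20 \left(-15630 + \frac{2 i}{3}\right) = 312600 - \frac{40 i}{3}$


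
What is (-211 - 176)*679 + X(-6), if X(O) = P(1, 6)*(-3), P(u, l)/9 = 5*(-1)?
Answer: -262638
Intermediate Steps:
P(u, l) = -45 (P(u, l) = 9*(5*(-1)) = 9*(-5) = -45)
X(O) = 135 (X(O) = -45*(-3) = 135)
(-211 - 176)*679 + X(-6) = (-211 - 176)*679 + 135 = -387*679 + 135 = -262773 + 135 = -262638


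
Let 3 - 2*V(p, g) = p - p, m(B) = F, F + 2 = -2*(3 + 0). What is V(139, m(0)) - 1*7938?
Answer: -15873/2 ≈ -7936.5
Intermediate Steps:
F = -8 (F = -2 - 2*(3 + 0) = -2 - 2*3 = -2 - 6 = -8)
m(B) = -8
V(p, g) = 3/2 (V(p, g) = 3/2 - (p - p)/2 = 3/2 - ½*0 = 3/2 + 0 = 3/2)
V(139, m(0)) - 1*7938 = 3/2 - 1*7938 = 3/2 - 7938 = -15873/2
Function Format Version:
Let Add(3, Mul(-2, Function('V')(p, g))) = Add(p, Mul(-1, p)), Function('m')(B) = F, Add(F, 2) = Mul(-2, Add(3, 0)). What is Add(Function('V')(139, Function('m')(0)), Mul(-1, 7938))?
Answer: Rational(-15873, 2) ≈ -7936.5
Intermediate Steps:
F = -8 (F = Add(-2, Mul(-2, Add(3, 0))) = Add(-2, Mul(-2, 3)) = Add(-2, -6) = -8)
Function('m')(B) = -8
Function('V')(p, g) = Rational(3, 2) (Function('V')(p, g) = Add(Rational(3, 2), Mul(Rational(-1, 2), Add(p, Mul(-1, p)))) = Add(Rational(3, 2), Mul(Rational(-1, 2), 0)) = Add(Rational(3, 2), 0) = Rational(3, 2))
Add(Function('V')(139, Function('m')(0)), Mul(-1, 7938)) = Add(Rational(3, 2), Mul(-1, 7938)) = Add(Rational(3, 2), -7938) = Rational(-15873, 2)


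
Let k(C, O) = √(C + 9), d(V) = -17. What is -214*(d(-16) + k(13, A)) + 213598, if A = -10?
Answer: 217236 - 214*√22 ≈ 2.1623e+5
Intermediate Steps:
k(C, O) = √(9 + C)
-214*(d(-16) + k(13, A)) + 213598 = -214*(-17 + √(9 + 13)) + 213598 = -214*(-17 + √22) + 213598 = (3638 - 214*√22) + 213598 = 217236 - 214*√22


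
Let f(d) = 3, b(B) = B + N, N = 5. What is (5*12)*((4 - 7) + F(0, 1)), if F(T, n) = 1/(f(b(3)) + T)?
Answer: -160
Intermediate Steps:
b(B) = 5 + B (b(B) = B + 5 = 5 + B)
F(T, n) = 1/(3 + T)
(5*12)*((4 - 7) + F(0, 1)) = (5*12)*((4 - 7) + 1/(3 + 0)) = 60*(-3 + 1/3) = 60*(-3 + ⅓) = 60*(-8/3) = -160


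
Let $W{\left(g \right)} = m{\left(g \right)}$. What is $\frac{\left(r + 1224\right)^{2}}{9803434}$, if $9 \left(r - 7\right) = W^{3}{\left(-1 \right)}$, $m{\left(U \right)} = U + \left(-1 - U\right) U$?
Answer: $\frac{61361042}{397039077} \approx 0.15455$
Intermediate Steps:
$m{\left(U \right)} = U + U \left(-1 - U\right)$
$W{\left(g \right)} = - g^{2}$
$r = \frac{62}{9}$ ($r = 7 + \frac{\left(- \left(-1\right)^{2}\right)^{3}}{9} = 7 + \frac{\left(\left(-1\right) 1\right)^{3}}{9} = 7 + \frac{\left(-1\right)^{3}}{9} = 7 + \frac{1}{9} \left(-1\right) = 7 - \frac{1}{9} = \frac{62}{9} \approx 6.8889$)
$\frac{\left(r + 1224\right)^{2}}{9803434} = \frac{\left(\frac{62}{9} + 1224\right)^{2}}{9803434} = \left(\frac{11078}{9}\right)^{2} \cdot \frac{1}{9803434} = \frac{122722084}{81} \cdot \frac{1}{9803434} = \frac{61361042}{397039077}$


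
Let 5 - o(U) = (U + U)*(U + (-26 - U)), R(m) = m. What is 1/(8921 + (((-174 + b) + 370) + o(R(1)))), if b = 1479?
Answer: 1/10653 ≈ 9.3870e-5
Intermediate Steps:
o(U) = 5 + 52*U (o(U) = 5 - (U + U)*(U + (-26 - U)) = 5 - 2*U*(-26) = 5 - (-52)*U = 5 + 52*U)
1/(8921 + (((-174 + b) + 370) + o(R(1)))) = 1/(8921 + (((-174 + 1479) + 370) + (5 + 52*1))) = 1/(8921 + ((1305 + 370) + (5 + 52))) = 1/(8921 + (1675 + 57)) = 1/(8921 + 1732) = 1/10653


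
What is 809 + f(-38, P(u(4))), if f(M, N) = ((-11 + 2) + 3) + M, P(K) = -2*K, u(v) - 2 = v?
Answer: 765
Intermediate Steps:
u(v) = 2 + v
f(M, N) = -6 + M (f(M, N) = (-9 + 3) + M = -6 + M)
809 + f(-38, P(u(4))) = 809 + (-6 - 38) = 809 - 44 = 765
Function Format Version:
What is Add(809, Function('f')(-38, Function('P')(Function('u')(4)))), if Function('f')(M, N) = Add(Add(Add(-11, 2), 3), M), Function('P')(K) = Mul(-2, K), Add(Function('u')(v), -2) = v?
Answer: 765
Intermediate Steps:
Function('u')(v) = Add(2, v)
Function('f')(M, N) = Add(-6, M) (Function('f')(M, N) = Add(Add(-9, 3), M) = Add(-6, M))
Add(809, Function('f')(-38, Function('P')(Function('u')(4)))) = Add(809, Add(-6, -38)) = Add(809, -44) = 765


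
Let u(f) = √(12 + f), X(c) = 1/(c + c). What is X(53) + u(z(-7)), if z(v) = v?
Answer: 1/106 + √5 ≈ 2.2455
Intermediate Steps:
X(c) = 1/(2*c)
X(53) + u(z(-7)) = (½)/53 + √(12 - 7) = (½)*(1/53) + √5 = 1/106 + √5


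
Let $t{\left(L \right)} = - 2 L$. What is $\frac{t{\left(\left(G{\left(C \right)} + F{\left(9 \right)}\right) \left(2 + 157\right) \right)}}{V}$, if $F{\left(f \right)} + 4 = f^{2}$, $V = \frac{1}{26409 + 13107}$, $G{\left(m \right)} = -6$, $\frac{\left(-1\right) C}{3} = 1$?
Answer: $-892192248$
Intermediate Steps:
$C = -3$ ($C = \left(-3\right) 1 = -3$)
$V = \frac{1}{39516} \approx 2.5306 \cdot 10^{-5}$
$F{\left(f \right)} = -4 + f^{2}$
$\frac{t{\left(\left(G{\left(C \right)} + F{\left(9 \right)}\right) \left(2 + 157\right) \right)}}{V} = - 2 \left(-6 - \left(4 - 9^{2}\right)\right) \left(2 + 157\right) \frac{1}{\frac{1}{39516}} = - 2 \left(-6 + \left(-4 + 81\right)\right) 159 \cdot 39516 = - 2 \left(-6 + 77\right) 159 \cdot 39516 = - 2 \cdot 71 \cdot 159 \cdot 39516 = \left(-2\right) 11289 \cdot 39516 = \left(-22578\right) 39516 = -892192248$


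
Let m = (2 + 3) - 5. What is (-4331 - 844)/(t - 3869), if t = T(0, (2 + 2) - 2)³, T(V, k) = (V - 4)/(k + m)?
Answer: 5175/3877 ≈ 1.3348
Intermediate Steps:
m = 0 (m = 5 - 5 = 0)
T(V, k) = (-4 + V)/k (T(V, k) = (V - 4)/(k + 0) = (-4 + V)/k)
t = -8 (t = ((-4 + 0)/((2 + 2) - 2))³ = (-4/(4 - 2))³ = (-4/2)³ = ((½)*(-4))³ = (-2)³ = -8)
(-4331 - 844)/(t - 3869) = (-4331 - 844)/(-8 - 3869) = -5175/(-3877) = -5175*(-1/3877) = 5175/3877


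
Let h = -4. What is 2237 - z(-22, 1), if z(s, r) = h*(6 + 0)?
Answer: 2261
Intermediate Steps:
z(s, r) = -24 (z(s, r) = -4*(6 + 0) = -4*6 = -24)
2237 - z(-22, 1) = 2237 - 1*(-24) = 2237 + 24 = 2261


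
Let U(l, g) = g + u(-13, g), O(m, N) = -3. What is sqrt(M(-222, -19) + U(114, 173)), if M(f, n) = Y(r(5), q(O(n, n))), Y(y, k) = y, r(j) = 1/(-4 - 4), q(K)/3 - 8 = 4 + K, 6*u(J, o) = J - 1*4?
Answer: sqrt(24486)/12 ≈ 13.040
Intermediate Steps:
u(J, o) = -2/3 + J/6 (u(J, o) = (J - 1*4)/6 = (J - 4)/6 = (-4 + J)/6 = -2/3 + J/6)
q(K) = 36 + 3*K (q(K) = 24 + 3*(4 + K) = 24 + (12 + 3*K) = 36 + 3*K)
U(l, g) = -17/6 + g (U(l, g) = g + (-2/3 + (1/6)*(-13)) = g + (-2/3 - 13/6) = g - 17/6 = -17/6 + g)
r(j) = -1/8 (r(j) = 1/(-8) = -1/8)
M(f, n) = -1/8
sqrt(M(-222, -19) + U(114, 173)) = sqrt(-1/8 + (-17/6 + 173)) = sqrt(-1/8 + 1021/6) = sqrt(4081/24) = sqrt(24486)/12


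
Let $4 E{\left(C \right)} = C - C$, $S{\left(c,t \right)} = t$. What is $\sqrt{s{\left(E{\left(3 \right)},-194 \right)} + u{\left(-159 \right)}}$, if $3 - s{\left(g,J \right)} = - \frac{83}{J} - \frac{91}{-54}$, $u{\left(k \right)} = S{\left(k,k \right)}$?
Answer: $\frac{i \sqrt{120502518}}{873} \approx 12.574 i$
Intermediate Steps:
$u{\left(k \right)} = k$
$E{\left(C \right)} = 0$ ($E{\left(C \right)} = \frac{C - C}{4} = \frac{1}{4} \cdot 0 = 0$)
$s{\left(g,J \right)} = \frac{71}{54} + \frac{83}{J}$ ($s{\left(g,J \right)} = 3 - \left(- \frac{83}{J} - \frac{91}{-54}\right) = 3 - \left(- \frac{83}{J} - - \frac{91}{54}\right) = 3 - \left(- \frac{83}{J} + \frac{91}{54}\right) = 3 - \left(\frac{91}{54} - \frac{83}{J}\right) = \frac{71}{54} + \frac{83}{J}$)
$\sqrt{s{\left(E{\left(3 \right)},-194 \right)} + u{\left(-159 \right)}} = \sqrt{\left(\frac{71}{54} + \frac{83}{-194}\right) - 159} = \sqrt{\left(\frac{71}{54} + 83 \left(- \frac{1}{194}\right)\right) - 159} = \sqrt{\left(\frac{71}{54} - \frac{83}{194}\right) - 159} = \sqrt{\frac{2323}{2619} - 159} = \sqrt{- \frac{414098}{2619}} = \frac{i \sqrt{120502518}}{873}$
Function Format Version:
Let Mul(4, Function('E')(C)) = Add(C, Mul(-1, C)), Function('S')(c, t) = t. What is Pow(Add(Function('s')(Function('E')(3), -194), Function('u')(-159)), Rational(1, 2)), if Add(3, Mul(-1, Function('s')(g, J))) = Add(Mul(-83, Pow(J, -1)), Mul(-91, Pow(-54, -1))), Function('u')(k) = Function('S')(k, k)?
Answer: Mul(Rational(1, 873), I, Pow(120502518, Rational(1, 2))) ≈ Mul(12.574, I)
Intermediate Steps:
Function('u')(k) = k
Function('E')(C) = 0 (Function('E')(C) = Mul(Rational(1, 4), Add(C, Mul(-1, C))) = Mul(Rational(1, 4), 0) = 0)
Function('s')(g, J) = Add(Rational(71, 54), Mul(83, Pow(J, -1))) (Function('s')(g, J) = Add(3, Mul(-1, Add(Mul(-83, Pow(J, -1)), Mul(-91, Pow(-54, -1))))) = Add(3, Mul(-1, Add(Mul(-83, Pow(J, -1)), Mul(-91, Rational(-1, 54))))) = Add(3, Mul(-1, Add(Mul(-83, Pow(J, -1)), Rational(91, 54)))) = Add(3, Mul(-1, Add(Rational(91, 54), Mul(-83, Pow(J, -1))))) = Add(3, Add(Rational(-91, 54), Mul(83, Pow(J, -1)))) = Add(Rational(71, 54), Mul(83, Pow(J, -1))))
Pow(Add(Function('s')(Function('E')(3), -194), Function('u')(-159)), Rational(1, 2)) = Pow(Add(Add(Rational(71, 54), Mul(83, Pow(-194, -1))), -159), Rational(1, 2)) = Pow(Add(Add(Rational(71, 54), Mul(83, Rational(-1, 194))), -159), Rational(1, 2)) = Pow(Add(Add(Rational(71, 54), Rational(-83, 194)), -159), Rational(1, 2)) = Pow(Add(Rational(2323, 2619), -159), Rational(1, 2)) = Pow(Rational(-414098, 2619), Rational(1, 2)) = Mul(Rational(1, 873), I, Pow(120502518, Rational(1, 2)))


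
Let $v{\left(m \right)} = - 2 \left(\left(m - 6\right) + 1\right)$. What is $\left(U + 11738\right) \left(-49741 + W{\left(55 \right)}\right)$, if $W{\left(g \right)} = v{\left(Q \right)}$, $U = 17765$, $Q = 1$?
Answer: $-1467272699$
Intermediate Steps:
$v{\left(m \right)} = 10 - 2 m$ ($v{\left(m \right)} = - 2 \left(\left(m - 6\right) + 1\right) = - 2 \left(\left(-6 + m\right) + 1\right) = - 2 \left(-5 + m\right) = 10 - 2 m$)
$W{\left(g \right)} = 8$ ($W{\left(g \right)} = 10 - 2 = 8$)
$\left(U + 11738\right) \left(-49741 + W{\left(55 \right)}\right) = \left(17765 + 11738\right) \left(-49741 + 8\right) = 29503 \left(-49733\right) = -1467272699$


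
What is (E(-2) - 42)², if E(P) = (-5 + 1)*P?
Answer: 1156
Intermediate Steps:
E(P) = -4*P
(E(-2) - 42)² = (-4*(-2) - 42)² = (8 - 42)² = (-34)² = 1156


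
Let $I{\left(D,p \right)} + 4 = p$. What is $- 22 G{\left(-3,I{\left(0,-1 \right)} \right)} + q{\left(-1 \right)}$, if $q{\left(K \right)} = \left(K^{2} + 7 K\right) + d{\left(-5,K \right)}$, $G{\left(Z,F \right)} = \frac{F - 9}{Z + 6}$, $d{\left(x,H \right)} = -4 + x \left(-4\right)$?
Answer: $\frac{338}{3} \approx 112.67$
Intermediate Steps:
$d{\left(x,H \right)} = -4 - 4 x$
$I{\left(D,p \right)} = -4 + p$
$G{\left(Z,F \right)} = \frac{-9 + F}{6 + Z}$
$q{\left(K \right)} = 16 + K^{2} + 7 K$ ($q{\left(K \right)} = \left(K^{2} + 7 K\right) - -16 = \left(K^{2} + 7 K\right) + \left(-4 + 20\right) = \left(K^{2} + 7 K\right) + 16 = 16 + K^{2} + 7 K$)
$- 22 G{\left(-3,I{\left(0,-1 \right)} \right)} + q{\left(-1 \right)} = - 22 \frac{-9 - 5}{6 - 3} + \left(16 + \left(-1\right)^{2} + 7 \left(-1\right)\right) = - 22 \frac{-9 - 5}{3} + \left(16 + 1 - 7\right) = - 22 \cdot \frac{1}{3} \left(-14\right) + 10 = \left(-22\right) \left(- \frac{14}{3}\right) + 10 = \frac{308}{3} + 10 = \frac{338}{3}$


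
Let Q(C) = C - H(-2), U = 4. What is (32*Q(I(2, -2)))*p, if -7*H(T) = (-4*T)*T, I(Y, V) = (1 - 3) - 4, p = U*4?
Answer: -29696/7 ≈ -4242.3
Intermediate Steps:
p = 16 (p = 4*4 = 16)
I(Y, V) = -6 (I(Y, V) = -2 - 4 = -6)
H(T) = 4*T**2/7 (H(T) = -(-4*T)*T/7 = -(-4)*T**2/7 = 4*T**2/7)
Q(C) = -16/7 + C (Q(C) = C - 4*(-2)**2/7 = C - 4*4/7 = C - 1*16/7 = C - 16/7 = -16/7 + C)
(32*Q(I(2, -2)))*p = (32*(-16/7 - 6))*16 = (32*(-58/7))*16 = -1856/7*16 = -29696/7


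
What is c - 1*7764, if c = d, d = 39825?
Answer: 32061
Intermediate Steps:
c = 39825
c - 1*7764 = 39825 - 1*7764 = 39825 - 7764 = 32061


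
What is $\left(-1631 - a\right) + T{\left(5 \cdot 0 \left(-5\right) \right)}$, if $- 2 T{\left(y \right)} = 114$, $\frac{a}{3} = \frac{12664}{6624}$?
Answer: $- \frac{467471}{276} \approx -1693.7$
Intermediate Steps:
$a = \frac{1583}{276}$ ($a = 3 \cdot \frac{12664}{6624} = 3 \cdot 12664 \cdot \frac{1}{6624} = 3 \cdot \frac{1583}{828} = \frac{1583}{276} \approx 5.7355$)
$T{\left(y \right)} = -57$ ($T{\left(y \right)} = \left(- \frac{1}{2}\right) 114 = -57$)
$\left(-1631 - a\right) + T{\left(5 \cdot 0 \left(-5\right) \right)} = \left(-1631 - \frac{1583}{276}\right) - 57 = - \frac{451739}{276} - 57 = - \frac{467471}{276}$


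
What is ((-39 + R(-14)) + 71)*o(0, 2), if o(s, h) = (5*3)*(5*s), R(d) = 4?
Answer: 0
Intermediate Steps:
o(s, h) = 75*s (o(s, h) = 15*(5*s) = 75*s)
((-39 + R(-14)) + 71)*o(0, 2) = ((-39 + 4) + 71)*(75*0) = (-35 + 71)*0 = 36*0 = 0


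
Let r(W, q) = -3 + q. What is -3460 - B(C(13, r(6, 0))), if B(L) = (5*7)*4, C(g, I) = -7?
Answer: -3600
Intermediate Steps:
B(L) = 140 (B(L) = 35*4 = 140)
-3460 - B(C(13, r(6, 0))) = -3460 - 1*140 = -3460 - 140 = -3600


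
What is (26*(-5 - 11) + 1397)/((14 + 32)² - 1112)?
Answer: 981/1004 ≈ 0.97709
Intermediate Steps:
(26*(-5 - 11) + 1397)/((14 + 32)² - 1112) = (26*(-16) + 1397)/(46² - 1112) = (-416 + 1397)/(2116 - 1112) = 981/1004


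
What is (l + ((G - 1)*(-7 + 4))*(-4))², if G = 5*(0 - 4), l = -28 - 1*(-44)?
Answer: 55696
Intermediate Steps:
l = 16 (l = -28 + 44 = 16)
G = -20 (G = 5*(-4) = -20)
(l + ((G - 1)*(-7 + 4))*(-4))² = (16 + ((-20 - 1)*(-7 + 4))*(-4))² = (16 - 21*(-3)*(-4))² = (16 + 63*(-4))² = (16 - 252)² = (-236)² = 55696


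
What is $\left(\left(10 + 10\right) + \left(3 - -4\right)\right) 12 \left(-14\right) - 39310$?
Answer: $-43846$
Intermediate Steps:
$\left(\left(10 + 10\right) + \left(3 - -4\right)\right) 12 \left(-14\right) - 39310 = \left(20 + \left(3 + 4\right)\right) 12 \left(-14\right) - 39310 = \left(20 + 7\right) 12 \left(-14\right) - 39310 = 27 \cdot 12 \left(-14\right) - 39310 = 324 \left(-14\right) - 39310 = -4536 - 39310 = -43846$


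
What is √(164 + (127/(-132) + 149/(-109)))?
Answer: √8367057237/7194 ≈ 12.715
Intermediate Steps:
√(164 + (127/(-132) + 149/(-109))) = √(164 + (127*(-1/132) + 149*(-1/109))) = √(164 + (-127/132 - 149/109)) = √(164 - 33511/14388) = √(2326121/14388) = √8367057237/7194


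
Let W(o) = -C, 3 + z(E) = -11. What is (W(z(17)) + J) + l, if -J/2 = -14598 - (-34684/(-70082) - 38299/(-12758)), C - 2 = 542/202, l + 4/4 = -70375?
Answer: -929634946796972/22576180439 ≈ -41178.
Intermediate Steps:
z(E) = -14 (z(E) = -3 - 11 = -14)
l = -70376 (l = -1 - 70375 = -70376)
C = 473/101 (C = 2 + 542/202 = 2 + 542*(1/202) = 2 + 271/101 = 473/101 ≈ 4.6832)
J = 6527644117139/223526539 (J = -2*(-14598 - (-34684/(-70082) - 38299/(-12758))) = -2*(-14598 - (-34684*(-1/70082) - 38299*(-1/12758))) = -2*(-14598 - (17342/35041 + 38299/12758)) = -2*(-14598 - 1*1563284495/447053078) = -2*(-14598 - 1563284495/447053078) = -2*(-6527644117139/447053078) = 6527644117139/223526539 ≈ 29203.)
W(o) = -473/101 (W(o) = -1*473/101 = -473/101)
(W(z(17)) + J) + l = (-473/101 + 6527644117139/223526539) - 70376 = 659186327778092/22576180439 - 70376 = -929634946796972/22576180439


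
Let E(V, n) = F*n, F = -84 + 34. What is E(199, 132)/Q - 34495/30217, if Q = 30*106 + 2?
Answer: -154597645/48075247 ≈ -3.2157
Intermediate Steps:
Q = 3182 (Q = 3180 + 2 = 3182)
F = -50
E(V, n) = -50*n
E(199, 132)/Q - 34495/30217 = -50*132/3182 - 34495/30217 = -6600*1/3182 - 34495*1/30217 = -3300/1591 - 34495/30217 = -154597645/48075247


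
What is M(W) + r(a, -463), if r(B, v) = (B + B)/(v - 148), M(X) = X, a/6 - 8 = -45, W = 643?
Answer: 393317/611 ≈ 643.73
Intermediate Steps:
a = -222 (a = 48 + 6*(-45) = 48 - 270 = -222)
r(B, v) = 2*B/(-148 + v) (r(B, v) = (2*B)/(-148 + v) = 2*B/(-148 + v))
M(W) + r(a, -463) = 643 + 2*(-222)/(-148 - 463) = 643 + 2*(-222)/(-611) = 643 + 2*(-222)*(-1/611) = 643 + 444/611 = 393317/611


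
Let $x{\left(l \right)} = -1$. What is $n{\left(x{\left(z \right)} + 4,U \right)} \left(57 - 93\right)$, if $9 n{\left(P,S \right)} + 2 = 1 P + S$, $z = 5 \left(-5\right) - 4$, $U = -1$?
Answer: $0$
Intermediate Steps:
$z = -29$ ($z = -25 - 4 = -29$)
$n{\left(P,S \right)} = - \frac{2}{9} + \frac{P}{9} + \frac{S}{9}$ ($n{\left(P,S \right)} = - \frac{2}{9} + \frac{1 P + S}{9} = - \frac{2}{9} + \frac{P + S}{9} = - \frac{2}{9} + \left(\frac{P}{9} + \frac{S}{9}\right) = - \frac{2}{9} + \frac{P}{9} + \frac{S}{9}$)
$n{\left(x{\left(z \right)} + 4,U \right)} \left(57 - 93\right) = \left(- \frac{2}{9} + \frac{-1 + 4}{9} + \frac{1}{9} \left(-1\right)\right) \left(57 - 93\right) = \left(- \frac{2}{9} + \frac{1}{9} \cdot 3 - \frac{1}{9}\right) \left(-36\right) = \left(- \frac{2}{9} + \frac{1}{3} - \frac{1}{9}\right) \left(-36\right) = 0 \left(-36\right) = 0$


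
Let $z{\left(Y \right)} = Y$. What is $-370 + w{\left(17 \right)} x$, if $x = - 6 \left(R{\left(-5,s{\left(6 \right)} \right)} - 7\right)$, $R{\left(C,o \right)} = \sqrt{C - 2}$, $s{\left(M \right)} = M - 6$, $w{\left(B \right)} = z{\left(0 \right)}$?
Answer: $-370$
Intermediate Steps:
$w{\left(B \right)} = 0$
$s{\left(M \right)} = -6 + M$ ($s{\left(M \right)} = M - 6 = -6 + M$)
$R{\left(C,o \right)} = \sqrt{-2 + C}$
$x = 42 - 6 i \sqrt{7}$ ($x = - 6 \left(\sqrt{-2 - 5} - 7\right) = - 6 \left(\sqrt{-7} - 7\right) = - 6 \left(i \sqrt{7} - 7\right) = - 6 \left(-7 + i \sqrt{7}\right) = 42 - 6 i \sqrt{7} \approx 42.0 - 15.875 i$)
$-370 + w{\left(17 \right)} x = -370 + 0 \left(42 - 6 i \sqrt{7}\right) = -370 + 0 = -370$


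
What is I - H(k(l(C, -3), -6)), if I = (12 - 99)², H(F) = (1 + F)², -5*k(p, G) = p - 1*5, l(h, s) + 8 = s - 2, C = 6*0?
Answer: 188696/25 ≈ 7547.8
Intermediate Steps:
C = 0
l(h, s) = -10 + s (l(h, s) = -8 + (s - 2) = -8 + (-2 + s) = -10 + s)
k(p, G) = 1 - p/5 (k(p, G) = -(p - 1*5)/5 = -(p - 5)/5 = -(-5 + p)/5 = 1 - p/5)
I = 7569 (I = (-87)² = 7569)
I - H(k(l(C, -3), -6)) = 7569 - (1 + (1 - (-10 - 3)/5))² = 7569 - (1 + (1 - ⅕*(-13)))² = 7569 - (1 + (1 + 13/5))² = 7569 - (1 + 18/5)² = 7569 - (23/5)² = 7569 - 1*529/25 = 7569 - 529/25 = 188696/25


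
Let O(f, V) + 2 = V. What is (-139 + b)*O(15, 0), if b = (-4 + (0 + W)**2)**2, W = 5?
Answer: -604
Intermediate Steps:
O(f, V) = -2 + V
b = 441 (b = (-4 + (0 + 5)**2)**2 = (-4 + 5**2)**2 = (-4 + 25)**2 = 21**2 = 441)
(-139 + b)*O(15, 0) = (-139 + 441)*(-2 + 0) = 302*(-2) = -604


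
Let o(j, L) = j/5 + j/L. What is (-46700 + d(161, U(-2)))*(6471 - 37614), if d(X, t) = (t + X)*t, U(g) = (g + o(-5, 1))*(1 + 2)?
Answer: 1556776284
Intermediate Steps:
o(j, L) = j/5 + j/L (o(j, L) = j*(1/5) + j/L = j/5 + j/L)
U(g) = -18 + 3*g (U(g) = (g + ((1/5)*(-5) - 5/1))*(1 + 2) = (g + (-1 - 5*1))*3 = (g + (-1 - 5))*3 = (g - 6)*3 = (-6 + g)*3 = -18 + 3*g)
d(X, t) = t*(X + t) (d(X, t) = (X + t)*t = t*(X + t))
(-46700 + d(161, U(-2)))*(6471 - 37614) = (-46700 + (-18 + 3*(-2))*(161 + (-18 + 3*(-2))))*(6471 - 37614) = (-46700 + (-18 - 6)*(161 + (-18 - 6)))*(-31143) = (-46700 - 24*(161 - 24))*(-31143) = (-46700 - 24*137)*(-31143) = (-46700 - 3288)*(-31143) = -49988*(-31143) = 1556776284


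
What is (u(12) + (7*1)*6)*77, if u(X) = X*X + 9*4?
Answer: 17094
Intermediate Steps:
u(X) = 36 + X² (u(X) = X² + 36 = 36 + X²)
(u(12) + (7*1)*6)*77 = ((36 + 12²) + (7*1)*6)*77 = ((36 + 144) + 7*6)*77 = (180 + 42)*77 = 222*77 = 17094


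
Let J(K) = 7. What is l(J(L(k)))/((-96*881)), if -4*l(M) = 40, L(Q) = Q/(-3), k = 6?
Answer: 5/42288 ≈ 0.00011824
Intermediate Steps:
L(Q) = -Q/3 (L(Q) = Q*(-⅓) = -Q/3)
l(M) = -10 (l(M) = -¼*40 = -10)
l(J(L(k)))/((-96*881)) = -10/((-96*881)) = -10/(-84576) = -10*(-1/84576) = 5/42288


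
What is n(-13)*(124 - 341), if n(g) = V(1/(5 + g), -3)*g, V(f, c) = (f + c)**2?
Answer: 1763125/64 ≈ 27549.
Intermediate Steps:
V(f, c) = (c + f)**2
n(g) = g*(-3 + 1/(5 + g))**2 (n(g) = (-3 + 1/(5 + g))**2*g = g*(-3 + 1/(5 + g))**2)
n(-13)*(124 - 341) = (-13*(14 + 3*(-13))**2/(5 - 13)**2)*(124 - 341) = -13*(14 - 39)**2/(-8)**2*(-217) = -13*1/64*(-25)**2*(-217) = -13*1/64*625*(-217) = -8125/64*(-217) = 1763125/64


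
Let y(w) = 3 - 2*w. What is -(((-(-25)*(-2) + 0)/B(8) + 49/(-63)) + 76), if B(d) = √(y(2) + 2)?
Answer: -227/9 ≈ -25.222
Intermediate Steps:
B(d) = 1 (B(d) = √((3 - 2*2) + 2) = √((3 - 4) + 2) = √(-1 + 2) = √1 = 1)
-(((-(-25)*(-2) + 0)/B(8) + 49/(-63)) + 76) = -(((-(-25)*(-2) + 0)/1 + 49/(-63)) + 76) = -(((-5*10 + 0)*1 + 49*(-1/63)) + 76) = -(((-50 + 0)*1 - 7/9) + 76) = -((-50*1 - 7/9) + 76) = -((-50 - 7/9) + 76) = -(-457/9 + 76) = -1*227/9 = -227/9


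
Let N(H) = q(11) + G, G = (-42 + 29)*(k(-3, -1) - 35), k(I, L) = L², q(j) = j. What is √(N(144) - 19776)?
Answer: 3*I*√2147 ≈ 139.01*I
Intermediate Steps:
G = 442 (G = (-42 + 29)*((-1)² - 35) = -13*(1 - 35) = -13*(-34) = 442)
N(H) = 453 (N(H) = 11 + 442 = 453)
√(N(144) - 19776) = √(453 - 19776) = √(-19323) = 3*I*√2147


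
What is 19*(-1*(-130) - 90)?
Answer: 760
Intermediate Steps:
19*(-1*(-130) - 90) = 19*(130 - 90) = 19*40 = 760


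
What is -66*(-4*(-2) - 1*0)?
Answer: -528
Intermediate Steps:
-66*(-4*(-2) - 1*0) = -66*(8 + 0) = -66*8 = -528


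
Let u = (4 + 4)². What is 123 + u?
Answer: 187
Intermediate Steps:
u = 64 (u = 8² = 64)
123 + u = 123 + 64 = 187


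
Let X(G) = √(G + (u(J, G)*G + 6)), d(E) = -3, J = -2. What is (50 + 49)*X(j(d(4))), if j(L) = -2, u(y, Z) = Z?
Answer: 198*√2 ≈ 280.01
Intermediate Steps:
X(G) = √(6 + G + G²) (X(G) = √(G + (G*G + 6)) = √(G + (G² + 6)) = √(G + (6 + G²)) = √(6 + G + G²))
(50 + 49)*X(j(d(4))) = (50 + 49)*√(6 - 2 + (-2)²) = 99*√(6 - 2 + 4) = 99*√8 = 99*(2*√2) = 198*√2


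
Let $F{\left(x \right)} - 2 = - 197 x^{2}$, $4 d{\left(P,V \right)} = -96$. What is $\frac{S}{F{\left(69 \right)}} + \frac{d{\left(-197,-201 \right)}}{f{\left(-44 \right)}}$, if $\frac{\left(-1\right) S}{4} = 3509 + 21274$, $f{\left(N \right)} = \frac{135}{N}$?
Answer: $\frac{6083764}{767385} \approx 7.9279$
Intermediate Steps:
$d{\left(P,V \right)} = -24$ ($d{\left(P,V \right)} = \frac{1}{4} \left(-96\right) = -24$)
$S = -99132$ ($S = - 4 \left(3509 + 21274\right) = \left(-4\right) 24783 = -99132$)
$F{\left(x \right)} = 2 - 197 x^{2}$
$\frac{S}{F{\left(69 \right)}} + \frac{d{\left(-197,-201 \right)}}{f{\left(-44 \right)}} = - \frac{99132}{2 - 197 \cdot 69^{2}} - \frac{24}{135 \frac{1}{-44}} = - \frac{99132}{2 - 937917} - \frac{24}{135 \left(- \frac{1}{44}\right)} = - \frac{99132}{2 - 937917} - \frac{24}{- \frac{135}{44}} = - \frac{99132}{-937915} - - \frac{352}{45} = \left(-99132\right) \left(- \frac{1}{937915}\right) + \frac{352}{45} = \frac{9012}{85265} + \frac{352}{45} = \frac{6083764}{767385}$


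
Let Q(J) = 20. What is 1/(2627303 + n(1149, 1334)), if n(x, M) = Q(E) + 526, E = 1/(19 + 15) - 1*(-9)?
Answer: 1/2627849 ≈ 3.8054e-7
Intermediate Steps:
E = 307/34 (E = 1/34 + 9 = 307/34 ≈ 9.0294)
n(x, M) = 546 (n(x, M) = 20 + 526 = 546)
1/(2627303 + n(1149, 1334)) = 1/(2627303 + 546) = 1/2627849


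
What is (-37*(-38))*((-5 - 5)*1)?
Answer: -14060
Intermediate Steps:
(-37*(-38))*((-5 - 5)*1) = 1406*(-10*1) = 1406*(-10) = -14060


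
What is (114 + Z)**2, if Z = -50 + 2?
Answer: 4356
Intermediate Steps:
Z = -48
(114 + Z)**2 = (114 - 48)**2 = 66**2 = 4356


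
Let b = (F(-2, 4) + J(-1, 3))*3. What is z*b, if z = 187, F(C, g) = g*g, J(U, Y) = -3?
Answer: 7293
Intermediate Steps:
F(C, g) = g²
b = 39 (b = (4² - 3)*3 = (16 - 3)*3 = 13*3 = 39)
z*b = 187*39 = 7293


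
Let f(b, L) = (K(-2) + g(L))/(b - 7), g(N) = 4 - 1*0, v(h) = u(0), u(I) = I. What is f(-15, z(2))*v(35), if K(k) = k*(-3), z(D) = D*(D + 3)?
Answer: 0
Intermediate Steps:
v(h) = 0
z(D) = D*(3 + D)
K(k) = -3*k
g(N) = 4 (g(N) = 4 + 0 = 4)
f(b, L) = 10/(-7 + b) (f(b, L) = (-3*(-2) + 4)/(b - 7) = (6 + 4)/(-7 + b) = 10/(-7 + b))
f(-15, z(2))*v(35) = (10/(-7 - 15))*0 = (10/(-22))*0 = (10*(-1/22))*0 = -5/11*0 = 0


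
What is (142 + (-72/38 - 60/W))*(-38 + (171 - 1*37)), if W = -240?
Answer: 256008/19 ≈ 13474.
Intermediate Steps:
(142 + (-72/38 - 60/W))*(-38 + (171 - 1*37)) = (142 + (-72/38 - 60/(-240)))*(-38 + (171 - 1*37)) = (142 + (-72*1/38 - 60*(-1/240)))*(-38 + (171 - 37)) = (142 + (-36/19 + 1/4))*(-38 + 134) = (142 - 125/76)*96 = (10667/76)*96 = 256008/19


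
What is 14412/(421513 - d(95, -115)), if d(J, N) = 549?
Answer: 3603/105241 ≈ 0.034236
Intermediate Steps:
14412/(421513 - d(95, -115)) = 14412/(421513 - 1*549) = 14412/(421513 - 549) = 14412/420964 = 14412*(1/420964) = 3603/105241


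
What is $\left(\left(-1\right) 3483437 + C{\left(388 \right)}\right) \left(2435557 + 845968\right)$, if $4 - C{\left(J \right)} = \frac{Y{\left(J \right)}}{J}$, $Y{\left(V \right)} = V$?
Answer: $-11430975756850$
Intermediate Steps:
$C{\left(J \right)} = 3$ ($C{\left(J \right)} = 4 - \frac{J}{J} = 4 - 1 = 3$)
$\left(\left(-1\right) 3483437 + C{\left(388 \right)}\right) \left(2435557 + 845968\right) = \left(\left(-1\right) 3483437 + 3\right) \left(2435557 + 845968\right) = \left(-3483437 + 3\right) 3281525 = \left(-3483434\right) 3281525 = -11430975756850$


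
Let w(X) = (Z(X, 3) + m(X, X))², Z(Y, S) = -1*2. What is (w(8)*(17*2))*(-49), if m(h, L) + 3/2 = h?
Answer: -67473/2 ≈ -33737.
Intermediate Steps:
m(h, L) = -3/2 + h
Z(Y, S) = -2
w(X) = (-7/2 + X)² (w(X) = (-2 + (-3/2 + X))² = (-7/2 + X)²)
(w(8)*(17*2))*(-49) = (((-7 + 2*8)²/4)*(17*2))*(-49) = (((-7 + 16)²/4)*34)*(-49) = (((¼)*9²)*34)*(-49) = (((¼)*81)*34)*(-49) = ((81/4)*34)*(-49) = (1377/2)*(-49) = -67473/2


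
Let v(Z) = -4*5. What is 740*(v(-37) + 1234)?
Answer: 898360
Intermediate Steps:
v(Z) = -20
740*(v(-37) + 1234) = 740*(-20 + 1234) = 740*1214 = 898360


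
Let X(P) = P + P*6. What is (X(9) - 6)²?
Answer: 3249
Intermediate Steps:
X(P) = 7*P (X(P) = P + 6*P = 7*P)
(X(9) - 6)² = (7*9 - 6)² = (63 - 6)² = 57² = 3249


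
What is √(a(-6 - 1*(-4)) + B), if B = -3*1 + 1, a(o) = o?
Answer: 2*I ≈ 2.0*I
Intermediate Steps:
B = -2 (B = -3 + 1 = -2)
√(a(-6 - 1*(-4)) + B) = √((-6 - 1*(-4)) - 2) = √((-6 + 4) - 2) = √(-2 - 2) = √(-4) = 2*I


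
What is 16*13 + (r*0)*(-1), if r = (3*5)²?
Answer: 208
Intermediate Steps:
r = 225 (r = 15² = 225)
16*13 + (r*0)*(-1) = 16*13 + (225*0)*(-1) = 208 + 0*(-1) = 208 + 0 = 208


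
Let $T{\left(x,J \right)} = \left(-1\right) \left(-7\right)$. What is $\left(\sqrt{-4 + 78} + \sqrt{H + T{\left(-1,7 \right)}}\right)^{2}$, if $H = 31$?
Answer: $112 + 4 \sqrt{703} \approx 218.06$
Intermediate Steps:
$T{\left(x,J \right)} = 7$
$\left(\sqrt{-4 + 78} + \sqrt{H + T{\left(-1,7 \right)}}\right)^{2} = \left(\sqrt{-4 + 78} + \sqrt{31 + 7}\right)^{2} = \left(\sqrt{74} + \sqrt{38}\right)^{2} = \left(\sqrt{38} + \sqrt{74}\right)^{2}$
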